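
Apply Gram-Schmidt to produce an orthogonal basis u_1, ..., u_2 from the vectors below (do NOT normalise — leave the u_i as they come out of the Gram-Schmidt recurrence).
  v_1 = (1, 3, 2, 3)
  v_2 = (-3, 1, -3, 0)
Orthogonal basis:
  u_1 = (1, 3, 2, 3)
  u_2 = (-63/23, 41/23, -57/23, 18/23)

Apply the Gram-Schmidt recurrence
  u_1 = v_1
  u_i = v_i − Σ_{j<i} ((v_i · u_j) / (u_j · u_j)) · u_j.

Step by step this gives:
  u_1 = (1, 3, 2, 3)
  u_2 = (-63/23, 41/23, -57/23, 18/23)

Orthogonality check:
  u_2 · u_1 = 0 (should be 0)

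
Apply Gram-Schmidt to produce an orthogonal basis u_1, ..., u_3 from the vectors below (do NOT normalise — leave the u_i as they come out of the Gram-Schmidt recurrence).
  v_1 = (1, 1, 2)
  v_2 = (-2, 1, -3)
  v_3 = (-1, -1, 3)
Orthogonal basis:
  u_1 = (1, 1, 2)
  u_2 = (-5/6, 13/6, -2/3)
  u_3 = (-15/7, -3/7, 9/7)

Apply the Gram-Schmidt recurrence
  u_1 = v_1
  u_i = v_i − Σ_{j<i} ((v_i · u_j) / (u_j · u_j)) · u_j.

Step by step this gives:
  u_1 = (1, 1, 2)
  u_2 = (-5/6, 13/6, -2/3)
  u_3 = (-15/7, -3/7, 9/7)

Orthogonality check:
  u_2 · u_1 = 0 (should be 0)
  u_3 · u_1 = 0 (should be 0)
  u_3 · u_2 = 0 (should be 0)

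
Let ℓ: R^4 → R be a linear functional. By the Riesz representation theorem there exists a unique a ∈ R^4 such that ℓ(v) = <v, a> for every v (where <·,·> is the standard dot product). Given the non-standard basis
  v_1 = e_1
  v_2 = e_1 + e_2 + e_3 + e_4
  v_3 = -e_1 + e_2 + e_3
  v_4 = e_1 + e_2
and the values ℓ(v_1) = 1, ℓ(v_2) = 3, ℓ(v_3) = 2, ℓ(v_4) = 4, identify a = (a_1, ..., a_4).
a = (1, 3, 0, -1)

Write a = (a_1, ..., a_4) in the standard basis. For each basis vector v_i, ℓ(v_i) = <v_i, a> is a linear equation in the a_j's. Collect the n equations into a matrix system V a = ℓ, where row i of V is v_i (expressed in the standard basis). Since V is invertible (lower-triangular with 1s on the diagonal, up to permutation), solve by back-substitution:
  V =
[[1, 0, 0, 0],
 [1, 1, 1, 1],
 [-1, 1, 1, 0],
 [1, 1, 0, 0]]
  V a = (1, 3, 2, 4)
Solving gives a = (1, 3, 0, -1).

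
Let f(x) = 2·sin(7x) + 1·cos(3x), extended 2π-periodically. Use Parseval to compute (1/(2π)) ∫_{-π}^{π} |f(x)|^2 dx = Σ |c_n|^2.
Σ |c_n|^2 = 5/2

Expand |f|^2 and use orthogonality of {sin(nx), cos(mx)} on [-π, π]:
  ∫_{-π}^{π} sin(nx)^2 dx = π, ∫ cos(mx)^2 dx = π, and cross terms integrate to 0.
So ∫_{-π}^{π} f(x)^2 dx = 2^2 · π + 1^2 · π = (4 + 1)π.
Divide by 2π: (4 + 1)/2 = 5/2.
By Parseval, this equals Σ |c_n|^2.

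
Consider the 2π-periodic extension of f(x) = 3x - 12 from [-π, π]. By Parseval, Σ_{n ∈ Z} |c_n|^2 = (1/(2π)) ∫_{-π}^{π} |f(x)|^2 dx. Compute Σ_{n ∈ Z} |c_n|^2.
Σ |c_n|^2 = 3π^2 + 144

Expand and integrate term by term over [-π, π]:
  ∫ (3x)^2 dx = 9·(2π^3/3); ∫ 2·3·(-12)·x dx = 0 (odd integrand); ∫ (-12)^2 dx = 144·2π.
So (1/(2π)) ∫_{-π}^{π} (3x - 12)^2 dx = 9π^2/3 + 144 = 3π^2 + 144.
Parseval ⇒ Σ |c_n|^2 = 3π^2 + 144.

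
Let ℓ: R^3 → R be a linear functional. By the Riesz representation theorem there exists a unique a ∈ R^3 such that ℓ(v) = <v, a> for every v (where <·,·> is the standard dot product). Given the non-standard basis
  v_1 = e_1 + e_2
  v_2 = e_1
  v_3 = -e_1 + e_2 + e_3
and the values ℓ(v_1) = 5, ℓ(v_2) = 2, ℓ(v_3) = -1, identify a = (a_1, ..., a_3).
a = (2, 3, -2)

Write a = (a_1, ..., a_3) in the standard basis. For each basis vector v_i, ℓ(v_i) = <v_i, a> is a linear equation in the a_j's. Collect the n equations into a matrix system V a = ℓ, where row i of V is v_i (expressed in the standard basis). Since V is invertible (lower-triangular with 1s on the diagonal, up to permutation), solve by back-substitution:
  V =
[[1, 1, 0],
 [1, 0, 0],
 [-1, 1, 1]]
  V a = (5, 2, -1)
Solving gives a = (2, 3, -2).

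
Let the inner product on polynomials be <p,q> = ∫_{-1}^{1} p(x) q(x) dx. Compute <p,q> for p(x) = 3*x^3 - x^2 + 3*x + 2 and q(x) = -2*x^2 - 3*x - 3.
<p,q> = -322/15

Expand the product: p(x)·q(x) = -6*x^5 - 7*x^4 - 12*x^3 - 10*x^2 - 15*x - 6.
∫_{-1}^{1} of each monomial x^k gives [2/(k+1) if k even, 0 if k odd]. Integrating term-by-term (or equivalently evaluating the antiderivative F(x) = -x^6 - 7*x^5/5 - 3*x^4 - 10*x^3/3 - 15*x^2/2 - 6*x at the endpoints):
  F(1) − F(−1) = -667/30 − (-23/30) = -322/15.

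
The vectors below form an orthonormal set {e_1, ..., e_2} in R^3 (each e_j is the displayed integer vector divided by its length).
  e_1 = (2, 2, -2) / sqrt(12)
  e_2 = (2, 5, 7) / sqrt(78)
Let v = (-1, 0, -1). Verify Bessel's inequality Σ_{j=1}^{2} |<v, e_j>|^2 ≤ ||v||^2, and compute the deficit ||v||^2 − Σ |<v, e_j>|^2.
Σ |<v, e_j>|^2 = 27/26; ||v||^2 = 2; deficit = 25/26

Write each e_j = u_j / sqrt(<u_j, u_j>) where u_j is the displayed integer vector. Then <v, e_j> = <v, u_j> / sqrt(<u_j, u_j>), so |<v, e_j>|^2 = <v, u_j>^2 / <u_j, u_j>.
Coefficients: <v, e_1> = 0/sqrt(12), <v, e_2> = -9/sqrt(78).
Square and sum: Σ |<v, e_j>|^2 = 27/26.
Compute ||v||^2 = v·v = 2.
Deficit = 2 − 27/26 = 25/26 ≥ 0, confirming Bessel's inequality. (The deficit equals ||v − Σ <v,e_j> e_j||^2, the squared distance from v to span{e_j}.)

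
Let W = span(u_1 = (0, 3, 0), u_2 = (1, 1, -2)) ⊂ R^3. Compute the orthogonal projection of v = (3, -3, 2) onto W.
proj_W(v) = (-1/5, -3, 2/5)

Set up U = [u_1 | ... | u_2] ∈ R^(3×2). The projector onto W = col(U) is P = U (U^T U)^(-1) U^T.
Compute U^T U =
  [9, 3]
  [3, 6],
and U^T v = (-9, -4).
Solve U^T U · c = U^T v for the coefficients: c = (-14/15, -1/5). The projection is proj_W(v) = U c.
Check: (v - proj_W(v)) · u_1 = 0  (should be 0).
Check: (v - proj_W(v)) · u_2 = 0  (should be 0).
Result: proj_W(v) = (-1/5, -3, 2/5).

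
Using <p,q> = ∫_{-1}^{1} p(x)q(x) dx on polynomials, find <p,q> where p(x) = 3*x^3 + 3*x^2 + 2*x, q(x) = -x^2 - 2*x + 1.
<p,q> = -64/15

Expand the product: p(x)·q(x) = -3*x^5 - 9*x^4 - 5*x^3 - x^2 + 2*x.
∫_{-1}^{1} of each monomial x^k gives [2/(k+1) if k even, 0 if k odd]. Integrating term-by-term (or equivalently evaluating the antiderivative F(x) = -x^6/2 - 9*x^5/5 - 5*x^4/4 - x^3/3 + x^2 at the endpoints):
  F(1) − F(−1) = -173/60 − (83/60) = -64/15.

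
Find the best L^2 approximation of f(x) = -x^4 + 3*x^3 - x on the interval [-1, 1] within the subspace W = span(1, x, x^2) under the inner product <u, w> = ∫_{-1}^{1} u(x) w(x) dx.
g(x) = -6*x^2/7 + 4*x/5 + 3/35

The best approximation g ∈ W is the orthogonal projection of f onto W. Writing g = a_0 + a_1 x + a_2 x^2, the coefficients solve the normal equations G · a = b where
  G_{ij} = <φ_i, φ_j> and b_i = <f, φ_i>, with φ_0 = 1, φ_1 = x, φ_2 = x^2.
G =
  [2, 0, 2/3]
  [0, 2/3, 0]
  [2/3, 0, 2/5],
b = (-2/5, 8/15, -2/7).
Solving gives a_0 = 3/35, a_1 = 4/5, a_2 = -6/7, so
  g(x) = -6*x^2/7 + 4*x/5 + 3/35.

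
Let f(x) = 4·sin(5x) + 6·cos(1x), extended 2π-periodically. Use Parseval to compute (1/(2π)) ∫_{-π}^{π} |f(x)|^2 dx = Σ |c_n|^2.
Σ |c_n|^2 = 26

Expand |f|^2 and use orthogonality of {sin(nx), cos(mx)} on [-π, π]:
  ∫_{-π}^{π} sin(nx)^2 dx = π, ∫ cos(mx)^2 dx = π, and cross terms integrate to 0.
So ∫_{-π}^{π} f(x)^2 dx = 4^2 · π + 6^2 · π = (16 + 36)π.
Divide by 2π: (16 + 36)/2 = 26.
By Parseval, this equals Σ |c_n|^2.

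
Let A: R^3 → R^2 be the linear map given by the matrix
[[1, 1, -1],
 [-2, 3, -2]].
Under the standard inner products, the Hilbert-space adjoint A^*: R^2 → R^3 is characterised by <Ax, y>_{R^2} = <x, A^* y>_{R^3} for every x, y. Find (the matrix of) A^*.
A^* = A^T =
[[1, -2],
 [1, 3],
 [-1, -2]]

For real matrices with standard dot products, the defining identity <Ax, y> = <x, A^* y> gives (Ax)^T y = x^T (A^*) y, i.e. x^T A^T y = x^T (A^*) y. Since this holds for all x, y, we must have A^* = A^T. Therefore
A^* =
[[1, -2],
 [1, 3],
 [-1, -2]].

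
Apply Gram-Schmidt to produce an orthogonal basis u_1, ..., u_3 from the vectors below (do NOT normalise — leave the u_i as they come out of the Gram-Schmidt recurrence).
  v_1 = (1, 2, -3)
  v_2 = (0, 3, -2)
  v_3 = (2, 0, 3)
Orthogonal basis:
  u_1 = (1, 2, -3)
  u_2 = (-6/7, 9/7, 4/7)
  u_3 = (5/2, 1, 3/2)

Apply the Gram-Schmidt recurrence
  u_1 = v_1
  u_i = v_i − Σ_{j<i} ((v_i · u_j) / (u_j · u_j)) · u_j.

Step by step this gives:
  u_1 = (1, 2, -3)
  u_2 = (-6/7, 9/7, 4/7)
  u_3 = (5/2, 1, 3/2)

Orthogonality check:
  u_2 · u_1 = 0 (should be 0)
  u_3 · u_1 = 0 (should be 0)
  u_3 · u_2 = 0 (should be 0)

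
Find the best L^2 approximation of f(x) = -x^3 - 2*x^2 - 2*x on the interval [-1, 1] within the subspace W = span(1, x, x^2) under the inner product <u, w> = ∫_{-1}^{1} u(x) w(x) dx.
g(x) = -2*x^2 - 13*x/5

The best approximation g ∈ W is the orthogonal projection of f onto W. Writing g = a_0 + a_1 x + a_2 x^2, the coefficients solve the normal equations G · a = b where
  G_{ij} = <φ_i, φ_j> and b_i = <f, φ_i>, with φ_0 = 1, φ_1 = x, φ_2 = x^2.
G =
  [2, 0, 2/3]
  [0, 2/3, 0]
  [2/3, 0, 2/5],
b = (-4/3, -26/15, -4/5).
Solving gives a_0 = 0, a_1 = -13/5, a_2 = -2, so
  g(x) = -2*x^2 - 13*x/5.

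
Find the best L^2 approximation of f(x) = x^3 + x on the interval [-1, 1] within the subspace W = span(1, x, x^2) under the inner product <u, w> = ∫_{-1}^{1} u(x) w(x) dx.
g(x) = 8*x/5

The best approximation g ∈ W is the orthogonal projection of f onto W. Writing g = a_0 + a_1 x + a_2 x^2, the coefficients solve the normal equations G · a = b where
  G_{ij} = <φ_i, φ_j> and b_i = <f, φ_i>, with φ_0 = 1, φ_1 = x, φ_2 = x^2.
G =
  [2, 0, 2/3]
  [0, 2/3, 0]
  [2/3, 0, 2/5],
b = (0, 16/15, 0).
Solving gives a_0 = 0, a_1 = 8/5, a_2 = 0, so
  g(x) = 8*x/5.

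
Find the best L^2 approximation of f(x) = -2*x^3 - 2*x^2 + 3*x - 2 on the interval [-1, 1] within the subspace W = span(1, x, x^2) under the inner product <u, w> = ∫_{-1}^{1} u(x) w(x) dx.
g(x) = -2*x^2 + 9*x/5 - 2

The best approximation g ∈ W is the orthogonal projection of f onto W. Writing g = a_0 + a_1 x + a_2 x^2, the coefficients solve the normal equations G · a = b where
  G_{ij} = <φ_i, φ_j> and b_i = <f, φ_i>, with φ_0 = 1, φ_1 = x, φ_2 = x^2.
G =
  [2, 0, 2/3]
  [0, 2/3, 0]
  [2/3, 0, 2/5],
b = (-16/3, 6/5, -32/15).
Solving gives a_0 = -2, a_1 = 9/5, a_2 = -2, so
  g(x) = -2*x^2 + 9*x/5 - 2.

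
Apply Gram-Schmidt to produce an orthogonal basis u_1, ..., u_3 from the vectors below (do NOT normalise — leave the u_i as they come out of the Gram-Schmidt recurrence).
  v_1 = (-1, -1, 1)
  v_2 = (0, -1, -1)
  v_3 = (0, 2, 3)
Orthogonal basis:
  u_1 = (-1, -1, 1)
  u_2 = (0, -1, -1)
  u_3 = (1/3, -1/6, 1/6)

Apply the Gram-Schmidt recurrence
  u_1 = v_1
  u_i = v_i − Σ_{j<i} ((v_i · u_j) / (u_j · u_j)) · u_j.

Step by step this gives:
  u_1 = (-1, -1, 1)
  u_2 = (0, -1, -1)
  u_3 = (1/3, -1/6, 1/6)

Orthogonality check:
  u_2 · u_1 = 0 (should be 0)
  u_3 · u_1 = 0 (should be 0)
  u_3 · u_2 = 0 (should be 0)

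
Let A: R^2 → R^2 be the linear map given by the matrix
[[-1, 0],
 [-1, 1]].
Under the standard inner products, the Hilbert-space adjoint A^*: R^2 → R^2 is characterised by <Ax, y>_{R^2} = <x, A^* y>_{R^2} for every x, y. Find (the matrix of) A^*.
A^* = A^T =
[[-1, -1],
 [0, 1]]

For real matrices with standard dot products, the defining identity <Ax, y> = <x, A^* y> gives (Ax)^T y = x^T (A^*) y, i.e. x^T A^T y = x^T (A^*) y. Since this holds for all x, y, we must have A^* = A^T. Therefore
A^* =
[[-1, -1],
 [0, 1]].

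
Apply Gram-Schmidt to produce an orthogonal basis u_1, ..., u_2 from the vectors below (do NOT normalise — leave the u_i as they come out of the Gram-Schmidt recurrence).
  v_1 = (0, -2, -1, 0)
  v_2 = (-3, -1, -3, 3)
Orthogonal basis:
  u_1 = (0, -2, -1, 0)
  u_2 = (-3, 1, -2, 3)

Apply the Gram-Schmidt recurrence
  u_1 = v_1
  u_i = v_i − Σ_{j<i} ((v_i · u_j) / (u_j · u_j)) · u_j.

Step by step this gives:
  u_1 = (0, -2, -1, 0)
  u_2 = (-3, 1, -2, 3)

Orthogonality check:
  u_2 · u_1 = 0 (should be 0)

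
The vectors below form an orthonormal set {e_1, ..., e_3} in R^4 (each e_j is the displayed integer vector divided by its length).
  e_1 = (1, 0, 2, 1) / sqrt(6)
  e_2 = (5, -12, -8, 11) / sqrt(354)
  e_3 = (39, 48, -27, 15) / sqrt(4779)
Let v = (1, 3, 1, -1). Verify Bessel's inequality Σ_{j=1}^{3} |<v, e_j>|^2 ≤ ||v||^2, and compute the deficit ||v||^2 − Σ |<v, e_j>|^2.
Σ |<v, e_j>|^2 = 107/9; ||v||^2 = 12; deficit = 1/9

Write each e_j = u_j / sqrt(<u_j, u_j>) where u_j is the displayed integer vector. Then <v, e_j> = <v, u_j> / sqrt(<u_j, u_j>), so |<v, e_j>|^2 = <v, u_j>^2 / <u_j, u_j>.
Coefficients: <v, e_1> = 2/sqrt(6), <v, e_2> = -50/sqrt(354), <v, e_3> = 141/sqrt(4779).
Square and sum: Σ |<v, e_j>|^2 = 107/9.
Compute ||v||^2 = v·v = 12.
Deficit = 12 − 107/9 = 1/9 ≥ 0, confirming Bessel's inequality. (The deficit equals ||v − Σ <v,e_j> e_j||^2, the squared distance from v to span{e_j}.)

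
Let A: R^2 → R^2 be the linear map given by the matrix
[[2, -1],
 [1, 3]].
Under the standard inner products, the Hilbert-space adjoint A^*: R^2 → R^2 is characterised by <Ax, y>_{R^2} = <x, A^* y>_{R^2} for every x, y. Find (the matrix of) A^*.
A^* = A^T =
[[2, 1],
 [-1, 3]]

For real matrices with standard dot products, the defining identity <Ax, y> = <x, A^* y> gives (Ax)^T y = x^T (A^*) y, i.e. x^T A^T y = x^T (A^*) y. Since this holds for all x, y, we must have A^* = A^T. Therefore
A^* =
[[2, 1],
 [-1, 3]].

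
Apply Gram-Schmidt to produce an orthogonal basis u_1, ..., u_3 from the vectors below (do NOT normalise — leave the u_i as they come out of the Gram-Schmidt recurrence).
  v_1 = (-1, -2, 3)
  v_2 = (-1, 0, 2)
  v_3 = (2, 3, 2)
Orthogonal basis:
  u_1 = (-1, -2, 3)
  u_2 = (-1/2, 1, 1/2)
  u_3 = (20/7, 5/7, 10/7)

Apply the Gram-Schmidt recurrence
  u_1 = v_1
  u_i = v_i − Σ_{j<i} ((v_i · u_j) / (u_j · u_j)) · u_j.

Step by step this gives:
  u_1 = (-1, -2, 3)
  u_2 = (-1/2, 1, 1/2)
  u_3 = (20/7, 5/7, 10/7)

Orthogonality check:
  u_2 · u_1 = 0 (should be 0)
  u_3 · u_1 = 0 (should be 0)
  u_3 · u_2 = 0 (should be 0)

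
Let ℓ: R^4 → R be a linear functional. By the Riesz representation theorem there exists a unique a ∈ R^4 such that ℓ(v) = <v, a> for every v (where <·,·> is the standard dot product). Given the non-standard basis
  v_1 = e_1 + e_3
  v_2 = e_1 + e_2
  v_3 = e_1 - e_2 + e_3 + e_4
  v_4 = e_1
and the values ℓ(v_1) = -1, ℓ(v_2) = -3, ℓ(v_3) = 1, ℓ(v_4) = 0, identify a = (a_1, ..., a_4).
a = (0, -3, -1, -1)

Write a = (a_1, ..., a_4) in the standard basis. For each basis vector v_i, ℓ(v_i) = <v_i, a> is a linear equation in the a_j's. Collect the n equations into a matrix system V a = ℓ, where row i of V is v_i (expressed in the standard basis). Since V is invertible (lower-triangular with 1s on the diagonal, up to permutation), solve by back-substitution:
  V =
[[1, 0, 1, 0],
 [1, 1, 0, 0],
 [1, -1, 1, 1],
 [1, 0, 0, 0]]
  V a = (-1, -3, 1, 0)
Solving gives a = (0, -3, -1, -1).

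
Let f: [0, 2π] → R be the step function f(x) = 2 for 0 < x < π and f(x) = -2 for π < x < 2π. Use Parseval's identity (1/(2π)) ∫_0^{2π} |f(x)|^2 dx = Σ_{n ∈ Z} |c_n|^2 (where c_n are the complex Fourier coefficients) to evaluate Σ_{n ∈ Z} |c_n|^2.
Σ |c_n|^2 = 4

Parseval equates the L^2 energy of f (normalised by 1/(2π)) with the ℓ^2 sum of its Fourier coefficients: (1/(2π)) ∫_0^{2π} |f|^2 = Σ |c_n|^2.
Compute the left side: (1/(2π)) [∫_0^π 2^2 dx + ∫_π^{2π} (-2)^2 dx] = (1/(2π)) · (4π + 4π) = (4 + 4)/2 = 4.
So Σ_{n ∈ Z} |c_n|^2 = 4.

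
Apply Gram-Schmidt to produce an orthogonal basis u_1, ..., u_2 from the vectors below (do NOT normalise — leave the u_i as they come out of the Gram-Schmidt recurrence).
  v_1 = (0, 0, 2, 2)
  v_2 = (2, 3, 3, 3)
Orthogonal basis:
  u_1 = (0, 0, 2, 2)
  u_2 = (2, 3, 0, 0)

Apply the Gram-Schmidt recurrence
  u_1 = v_1
  u_i = v_i − Σ_{j<i} ((v_i · u_j) / (u_j · u_j)) · u_j.

Step by step this gives:
  u_1 = (0, 0, 2, 2)
  u_2 = (2, 3, 0, 0)

Orthogonality check:
  u_2 · u_1 = 0 (should be 0)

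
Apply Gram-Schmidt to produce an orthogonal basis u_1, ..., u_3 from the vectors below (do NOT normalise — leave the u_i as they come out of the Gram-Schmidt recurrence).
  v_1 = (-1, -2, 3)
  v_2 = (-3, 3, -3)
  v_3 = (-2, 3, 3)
Orthogonal basis:
  u_1 = (-1, -2, 3)
  u_2 = (-27/7, 9/7, -3/7)
  u_3 = (19/26, 38/13, 57/26)

Apply the Gram-Schmidt recurrence
  u_1 = v_1
  u_i = v_i − Σ_{j<i} ((v_i · u_j) / (u_j · u_j)) · u_j.

Step by step this gives:
  u_1 = (-1, -2, 3)
  u_2 = (-27/7, 9/7, -3/7)
  u_3 = (19/26, 38/13, 57/26)

Orthogonality check:
  u_2 · u_1 = 0 (should be 0)
  u_3 · u_1 = 0 (should be 0)
  u_3 · u_2 = 0 (should be 0)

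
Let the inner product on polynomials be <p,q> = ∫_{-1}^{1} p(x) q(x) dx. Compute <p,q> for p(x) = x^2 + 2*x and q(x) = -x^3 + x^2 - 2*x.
<p,q> = -46/15

Expand the product: p(x)·q(x) = -x^5 - x^4 - 4*x^2.
∫_{-1}^{1} of each monomial x^k gives [2/(k+1) if k even, 0 if k odd]. Integrating term-by-term (or equivalently evaluating the antiderivative F(x) = -x^6/6 - x^5/5 - 4*x^3/3 at the endpoints):
  F(1) − F(−1) = -17/10 − (41/30) = -46/15.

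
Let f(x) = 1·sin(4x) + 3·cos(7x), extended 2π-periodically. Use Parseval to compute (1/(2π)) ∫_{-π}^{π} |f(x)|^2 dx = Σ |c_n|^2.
Σ |c_n|^2 = 5

Expand |f|^2 and use orthogonality of {sin(nx), cos(mx)} on [-π, π]:
  ∫_{-π}^{π} sin(nx)^2 dx = π, ∫ cos(mx)^2 dx = π, and cross terms integrate to 0.
So ∫_{-π}^{π} f(x)^2 dx = 1^2 · π + 3^2 · π = (1 + 9)π.
Divide by 2π: (1 + 9)/2 = 5.
By Parseval, this equals Σ |c_n|^2.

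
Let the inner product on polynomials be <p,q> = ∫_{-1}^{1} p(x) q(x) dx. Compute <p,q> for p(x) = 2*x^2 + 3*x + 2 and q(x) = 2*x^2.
<p,q> = 64/15

Expand the product: p(x)·q(x) = 4*x^4 + 6*x^3 + 4*x^2.
∫_{-1}^{1} of each monomial x^k gives [2/(k+1) if k even, 0 if k odd]. Integrating term-by-term (or equivalently evaluating the antiderivative F(x) = 4*x^5/5 + 3*x^4/2 + 4*x^3/3 at the endpoints):
  F(1) − F(−1) = 109/30 − (-19/30) = 64/15.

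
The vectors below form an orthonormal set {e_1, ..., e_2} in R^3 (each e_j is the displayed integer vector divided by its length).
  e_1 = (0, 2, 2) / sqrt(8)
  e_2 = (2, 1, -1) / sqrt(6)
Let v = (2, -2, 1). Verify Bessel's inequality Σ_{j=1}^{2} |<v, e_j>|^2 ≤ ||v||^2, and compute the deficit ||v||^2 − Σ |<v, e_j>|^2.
Σ |<v, e_j>|^2 = 2/3; ||v||^2 = 9; deficit = 25/3

Write each e_j = u_j / sqrt(<u_j, u_j>) where u_j is the displayed integer vector. Then <v, e_j> = <v, u_j> / sqrt(<u_j, u_j>), so |<v, e_j>|^2 = <v, u_j>^2 / <u_j, u_j>.
Coefficients: <v, e_1> = -2/sqrt(8), <v, e_2> = 1/sqrt(6).
Square and sum: Σ |<v, e_j>|^2 = 2/3.
Compute ||v||^2 = v·v = 9.
Deficit = 9 − 2/3 = 25/3 ≥ 0, confirming Bessel's inequality. (The deficit equals ||v − Σ <v,e_j> e_j||^2, the squared distance from v to span{e_j}.)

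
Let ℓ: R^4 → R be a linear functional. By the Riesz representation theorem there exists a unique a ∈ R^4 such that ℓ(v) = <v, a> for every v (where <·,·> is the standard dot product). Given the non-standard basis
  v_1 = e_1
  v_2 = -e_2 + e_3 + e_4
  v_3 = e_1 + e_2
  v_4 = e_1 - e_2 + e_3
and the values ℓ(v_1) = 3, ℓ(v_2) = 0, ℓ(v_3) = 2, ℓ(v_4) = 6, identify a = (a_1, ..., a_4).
a = (3, -1, 2, -3)

Write a = (a_1, ..., a_4) in the standard basis. For each basis vector v_i, ℓ(v_i) = <v_i, a> is a linear equation in the a_j's. Collect the n equations into a matrix system V a = ℓ, where row i of V is v_i (expressed in the standard basis). Since V is invertible (lower-triangular with 1s on the diagonal, up to permutation), solve by back-substitution:
  V =
[[1, 0, 0, 0],
 [0, -1, 1, 1],
 [1, 1, 0, 0],
 [1, -1, 1, 0]]
  V a = (3, 0, 2, 6)
Solving gives a = (3, -1, 2, -3).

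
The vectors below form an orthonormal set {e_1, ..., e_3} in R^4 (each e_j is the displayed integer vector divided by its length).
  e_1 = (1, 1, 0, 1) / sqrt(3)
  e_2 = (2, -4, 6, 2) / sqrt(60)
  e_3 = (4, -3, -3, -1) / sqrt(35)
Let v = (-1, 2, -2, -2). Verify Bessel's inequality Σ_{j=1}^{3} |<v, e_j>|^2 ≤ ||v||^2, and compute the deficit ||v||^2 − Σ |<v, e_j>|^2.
Σ |<v, e_j>|^2 = 82/7; ||v||^2 = 13; deficit = 9/7

Write each e_j = u_j / sqrt(<u_j, u_j>) where u_j is the displayed integer vector. Then <v, e_j> = <v, u_j> / sqrt(<u_j, u_j>), so |<v, e_j>|^2 = <v, u_j>^2 / <u_j, u_j>.
Coefficients: <v, e_1> = -1/sqrt(3), <v, e_2> = -26/sqrt(60), <v, e_3> = -2/sqrt(35).
Square and sum: Σ |<v, e_j>|^2 = 82/7.
Compute ||v||^2 = v·v = 13.
Deficit = 13 − 82/7 = 9/7 ≥ 0, confirming Bessel's inequality. (The deficit equals ||v − Σ <v,e_j> e_j||^2, the squared distance from v to span{e_j}.)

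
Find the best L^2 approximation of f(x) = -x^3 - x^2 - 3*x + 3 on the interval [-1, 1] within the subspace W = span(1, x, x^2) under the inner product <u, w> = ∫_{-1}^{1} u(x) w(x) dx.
g(x) = -x^2 - 18*x/5 + 3

The best approximation g ∈ W is the orthogonal projection of f onto W. Writing g = a_0 + a_1 x + a_2 x^2, the coefficients solve the normal equations G · a = b where
  G_{ij} = <φ_i, φ_j> and b_i = <f, φ_i>, with φ_0 = 1, φ_1 = x, φ_2 = x^2.
G =
  [2, 0, 2/3]
  [0, 2/3, 0]
  [2/3, 0, 2/5],
b = (16/3, -12/5, 8/5).
Solving gives a_0 = 3, a_1 = -18/5, a_2 = -1, so
  g(x) = -x^2 - 18*x/5 + 3.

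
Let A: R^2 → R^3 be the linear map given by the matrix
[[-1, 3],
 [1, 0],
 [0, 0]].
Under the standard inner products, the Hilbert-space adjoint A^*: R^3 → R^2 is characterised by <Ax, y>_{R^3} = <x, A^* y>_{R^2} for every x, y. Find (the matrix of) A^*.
A^* = A^T =
[[-1, 1, 0],
 [3, 0, 0]]

For real matrices with standard dot products, the defining identity <Ax, y> = <x, A^* y> gives (Ax)^T y = x^T (A^*) y, i.e. x^T A^T y = x^T (A^*) y. Since this holds for all x, y, we must have A^* = A^T. Therefore
A^* =
[[-1, 1, 0],
 [3, 0, 0]].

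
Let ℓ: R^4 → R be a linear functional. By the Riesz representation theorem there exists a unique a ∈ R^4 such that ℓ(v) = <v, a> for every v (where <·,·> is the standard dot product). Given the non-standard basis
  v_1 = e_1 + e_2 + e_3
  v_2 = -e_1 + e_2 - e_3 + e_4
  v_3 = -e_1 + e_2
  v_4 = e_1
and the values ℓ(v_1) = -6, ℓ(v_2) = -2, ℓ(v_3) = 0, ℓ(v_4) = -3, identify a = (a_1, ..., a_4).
a = (-3, -3, 0, -2)

Write a = (a_1, ..., a_4) in the standard basis. For each basis vector v_i, ℓ(v_i) = <v_i, a> is a linear equation in the a_j's. Collect the n equations into a matrix system V a = ℓ, where row i of V is v_i (expressed in the standard basis). Since V is invertible (lower-triangular with 1s on the diagonal, up to permutation), solve by back-substitution:
  V =
[[1, 1, 1, 0],
 [-1, 1, -1, 1],
 [-1, 1, 0, 0],
 [1, 0, 0, 0]]
  V a = (-6, -2, 0, -3)
Solving gives a = (-3, -3, 0, -2).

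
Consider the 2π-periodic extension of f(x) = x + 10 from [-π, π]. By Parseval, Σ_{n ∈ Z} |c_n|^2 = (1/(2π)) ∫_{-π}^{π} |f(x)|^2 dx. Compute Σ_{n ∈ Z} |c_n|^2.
Σ |c_n|^2 = π^2/3 + 100

Expand and integrate term by term over [-π, π]:
  ∫ (x)^2 dx = 1·(2π^3/3); ∫ 2·1·(10)·x dx = 0 (odd integrand); ∫ 10^2 dx = 100·2π.
So (1/(2π)) ∫_{-π}^{π} (x + 10)^2 dx = 1π^2/3 + 100 = π^2/3 + 100.
Parseval ⇒ Σ |c_n|^2 = π^2/3 + 100.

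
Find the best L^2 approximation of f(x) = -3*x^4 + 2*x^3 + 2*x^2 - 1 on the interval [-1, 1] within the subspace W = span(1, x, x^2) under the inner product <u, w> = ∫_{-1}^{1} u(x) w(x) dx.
g(x) = -4*x^2/7 + 6*x/5 - 26/35

The best approximation g ∈ W is the orthogonal projection of f onto W. Writing g = a_0 + a_1 x + a_2 x^2, the coefficients solve the normal equations G · a = b where
  G_{ij} = <φ_i, φ_j> and b_i = <f, φ_i>, with φ_0 = 1, φ_1 = x, φ_2 = x^2.
G =
  [2, 0, 2/3]
  [0, 2/3, 0]
  [2/3, 0, 2/5],
b = (-28/15, 4/5, -76/105).
Solving gives a_0 = -26/35, a_1 = 6/5, a_2 = -4/7, so
  g(x) = -4*x^2/7 + 6*x/5 - 26/35.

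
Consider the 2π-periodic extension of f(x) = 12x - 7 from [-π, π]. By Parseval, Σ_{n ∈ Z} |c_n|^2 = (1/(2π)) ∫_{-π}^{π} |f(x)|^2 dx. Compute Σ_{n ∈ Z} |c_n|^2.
Σ |c_n|^2 = 48π^2 + 49

Expand and integrate term by term over [-π, π]:
  ∫ (12x)^2 dx = 144·(2π^3/3); ∫ 2·12·(-7)·x dx = 0 (odd integrand); ∫ (-7)^2 dx = 49·2π.
So (1/(2π)) ∫_{-π}^{π} (12x - 7)^2 dx = 144π^2/3 + 49 = 48π^2 + 49.
Parseval ⇒ Σ |c_n|^2 = 48π^2 + 49.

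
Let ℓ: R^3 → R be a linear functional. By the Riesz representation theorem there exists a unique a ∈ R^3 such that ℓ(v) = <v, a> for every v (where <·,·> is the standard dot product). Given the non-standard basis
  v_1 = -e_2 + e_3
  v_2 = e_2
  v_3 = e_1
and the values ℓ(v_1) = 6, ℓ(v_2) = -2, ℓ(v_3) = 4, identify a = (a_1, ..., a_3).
a = (4, -2, 4)

Write a = (a_1, ..., a_3) in the standard basis. For each basis vector v_i, ℓ(v_i) = <v_i, a> is a linear equation in the a_j's. Collect the n equations into a matrix system V a = ℓ, where row i of V is v_i (expressed in the standard basis). Since V is invertible (lower-triangular with 1s on the diagonal, up to permutation), solve by back-substitution:
  V =
[[0, -1, 1],
 [0, 1, 0],
 [1, 0, 0]]
  V a = (6, -2, 4)
Solving gives a = (4, -2, 4).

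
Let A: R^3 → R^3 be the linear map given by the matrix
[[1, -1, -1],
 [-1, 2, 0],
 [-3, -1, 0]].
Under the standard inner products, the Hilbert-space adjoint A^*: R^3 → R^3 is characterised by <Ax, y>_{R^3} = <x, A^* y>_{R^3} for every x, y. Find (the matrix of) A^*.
A^* = A^T =
[[1, -1, -3],
 [-1, 2, -1],
 [-1, 0, 0]]

For real matrices with standard dot products, the defining identity <Ax, y> = <x, A^* y> gives (Ax)^T y = x^T (A^*) y, i.e. x^T A^T y = x^T (A^*) y. Since this holds for all x, y, we must have A^* = A^T. Therefore
A^* =
[[1, -1, -3],
 [-1, 2, -1],
 [-1, 0, 0]].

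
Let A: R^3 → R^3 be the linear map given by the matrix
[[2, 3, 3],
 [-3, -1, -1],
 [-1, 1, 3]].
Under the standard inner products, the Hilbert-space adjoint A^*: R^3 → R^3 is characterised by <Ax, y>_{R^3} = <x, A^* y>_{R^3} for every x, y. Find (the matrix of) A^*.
A^* = A^T =
[[2, -3, -1],
 [3, -1, 1],
 [3, -1, 3]]

For real matrices with standard dot products, the defining identity <Ax, y> = <x, A^* y> gives (Ax)^T y = x^T (A^*) y, i.e. x^T A^T y = x^T (A^*) y. Since this holds for all x, y, we must have A^* = A^T. Therefore
A^* =
[[2, -3, -1],
 [3, -1, 1],
 [3, -1, 3]].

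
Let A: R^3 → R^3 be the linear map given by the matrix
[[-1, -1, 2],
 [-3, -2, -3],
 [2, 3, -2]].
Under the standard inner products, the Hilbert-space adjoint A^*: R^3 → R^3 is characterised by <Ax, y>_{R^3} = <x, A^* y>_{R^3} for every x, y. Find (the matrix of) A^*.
A^* = A^T =
[[-1, -3, 2],
 [-1, -2, 3],
 [2, -3, -2]]

For real matrices with standard dot products, the defining identity <Ax, y> = <x, A^* y> gives (Ax)^T y = x^T (A^*) y, i.e. x^T A^T y = x^T (A^*) y. Since this holds for all x, y, we must have A^* = A^T. Therefore
A^* =
[[-1, -3, 2],
 [-1, -2, 3],
 [2, -3, -2]].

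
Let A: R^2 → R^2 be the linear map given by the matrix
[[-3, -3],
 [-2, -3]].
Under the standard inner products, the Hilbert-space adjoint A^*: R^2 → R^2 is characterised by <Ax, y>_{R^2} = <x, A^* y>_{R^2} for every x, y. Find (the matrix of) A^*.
A^* = A^T =
[[-3, -2],
 [-3, -3]]

For real matrices with standard dot products, the defining identity <Ax, y> = <x, A^* y> gives (Ax)^T y = x^T (A^*) y, i.e. x^T A^T y = x^T (A^*) y. Since this holds for all x, y, we must have A^* = A^T. Therefore
A^* =
[[-3, -2],
 [-3, -3]].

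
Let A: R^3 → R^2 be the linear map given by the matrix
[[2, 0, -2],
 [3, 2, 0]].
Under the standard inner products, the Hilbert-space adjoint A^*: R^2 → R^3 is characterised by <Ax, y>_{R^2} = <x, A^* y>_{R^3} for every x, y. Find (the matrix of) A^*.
A^* = A^T =
[[2, 3],
 [0, 2],
 [-2, 0]]

For real matrices with standard dot products, the defining identity <Ax, y> = <x, A^* y> gives (Ax)^T y = x^T (A^*) y, i.e. x^T A^T y = x^T (A^*) y. Since this holds for all x, y, we must have A^* = A^T. Therefore
A^* =
[[2, 3],
 [0, 2],
 [-2, 0]].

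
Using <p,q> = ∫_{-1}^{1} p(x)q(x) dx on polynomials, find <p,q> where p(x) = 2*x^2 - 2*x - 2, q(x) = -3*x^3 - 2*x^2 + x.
<p,q> = 32/15

Expand the product: p(x)·q(x) = -6*x^5 + 2*x^4 + 12*x^3 + 2*x^2 - 2*x.
∫_{-1}^{1} of each monomial x^k gives [2/(k+1) if k even, 0 if k odd]. Integrating term-by-term (or equivalently evaluating the antiderivative F(x) = -x^6 + 2*x^5/5 + 3*x^4 + 2*x^3/3 - x^2 at the endpoints):
  F(1) − F(−1) = 31/15 − (-1/15) = 32/15.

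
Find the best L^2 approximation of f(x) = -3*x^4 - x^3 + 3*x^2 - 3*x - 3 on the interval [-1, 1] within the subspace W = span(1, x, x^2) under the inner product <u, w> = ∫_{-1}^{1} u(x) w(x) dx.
g(x) = 3*x^2/7 - 18*x/5 - 96/35

The best approximation g ∈ W is the orthogonal projection of f onto W. Writing g = a_0 + a_1 x + a_2 x^2, the coefficients solve the normal equations G · a = b where
  G_{ij} = <φ_i, φ_j> and b_i = <f, φ_i>, with φ_0 = 1, φ_1 = x, φ_2 = x^2.
G =
  [2, 0, 2/3]
  [0, 2/3, 0]
  [2/3, 0, 2/5],
b = (-26/5, -12/5, -58/35).
Solving gives a_0 = -96/35, a_1 = -18/5, a_2 = 3/7, so
  g(x) = 3*x^2/7 - 18*x/5 - 96/35.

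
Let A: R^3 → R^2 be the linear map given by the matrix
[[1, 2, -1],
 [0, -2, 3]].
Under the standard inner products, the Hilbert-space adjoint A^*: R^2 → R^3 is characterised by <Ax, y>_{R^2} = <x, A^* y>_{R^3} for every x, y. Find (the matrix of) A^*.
A^* = A^T =
[[1, 0],
 [2, -2],
 [-1, 3]]

For real matrices with standard dot products, the defining identity <Ax, y> = <x, A^* y> gives (Ax)^T y = x^T (A^*) y, i.e. x^T A^T y = x^T (A^*) y. Since this holds for all x, y, we must have A^* = A^T. Therefore
A^* =
[[1, 0],
 [2, -2],
 [-1, 3]].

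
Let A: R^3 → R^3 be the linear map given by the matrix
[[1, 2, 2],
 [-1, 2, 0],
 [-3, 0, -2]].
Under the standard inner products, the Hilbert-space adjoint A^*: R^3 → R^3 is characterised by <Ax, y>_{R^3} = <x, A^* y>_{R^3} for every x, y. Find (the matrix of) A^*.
A^* = A^T =
[[1, -1, -3],
 [2, 2, 0],
 [2, 0, -2]]

For real matrices with standard dot products, the defining identity <Ax, y> = <x, A^* y> gives (Ax)^T y = x^T (A^*) y, i.e. x^T A^T y = x^T (A^*) y. Since this holds for all x, y, we must have A^* = A^T. Therefore
A^* =
[[1, -1, -3],
 [2, 2, 0],
 [2, 0, -2]].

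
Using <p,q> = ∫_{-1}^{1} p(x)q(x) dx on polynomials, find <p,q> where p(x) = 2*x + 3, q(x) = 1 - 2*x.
<p,q> = 10/3

Expand the product: p(x)·q(x) = -4*x^2 - 4*x + 3.
∫_{-1}^{1} of each monomial x^k gives [2/(k+1) if k even, 0 if k odd]. Integrating term-by-term (or equivalently evaluating the antiderivative F(x) = -4*x^3/3 - 2*x^2 + 3*x at the endpoints):
  F(1) − F(−1) = -1/3 − (-11/3) = 10/3.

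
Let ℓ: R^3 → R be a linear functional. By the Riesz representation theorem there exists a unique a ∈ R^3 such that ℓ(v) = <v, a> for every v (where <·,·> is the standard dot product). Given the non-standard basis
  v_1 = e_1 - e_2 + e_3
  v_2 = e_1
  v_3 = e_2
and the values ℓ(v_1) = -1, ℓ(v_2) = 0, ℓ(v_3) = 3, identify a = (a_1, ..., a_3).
a = (0, 3, 2)

Write a = (a_1, ..., a_3) in the standard basis. For each basis vector v_i, ℓ(v_i) = <v_i, a> is a linear equation in the a_j's. Collect the n equations into a matrix system V a = ℓ, where row i of V is v_i (expressed in the standard basis). Since V is invertible (lower-triangular with 1s on the diagonal, up to permutation), solve by back-substitution:
  V =
[[1, -1, 1],
 [1, 0, 0],
 [0, 1, 0]]
  V a = (-1, 0, 3)
Solving gives a = (0, 3, 2).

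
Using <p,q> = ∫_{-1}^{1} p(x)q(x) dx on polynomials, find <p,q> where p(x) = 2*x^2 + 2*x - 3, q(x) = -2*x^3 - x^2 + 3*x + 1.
<p,q> = -16/15

Expand the product: p(x)·q(x) = -4*x^5 - 6*x^4 + 10*x^3 + 11*x^2 - 7*x - 3.
∫_{-1}^{1} of each monomial x^k gives [2/(k+1) if k even, 0 if k odd]. Integrating term-by-term (or equivalently evaluating the antiderivative F(x) = -2*x^6/3 - 6*x^5/5 + 5*x^4/2 + 11*x^3/3 - 7*x^2/2 - 3*x at the endpoints):
  F(1) − F(−1) = -11/5 − (-17/15) = -16/15.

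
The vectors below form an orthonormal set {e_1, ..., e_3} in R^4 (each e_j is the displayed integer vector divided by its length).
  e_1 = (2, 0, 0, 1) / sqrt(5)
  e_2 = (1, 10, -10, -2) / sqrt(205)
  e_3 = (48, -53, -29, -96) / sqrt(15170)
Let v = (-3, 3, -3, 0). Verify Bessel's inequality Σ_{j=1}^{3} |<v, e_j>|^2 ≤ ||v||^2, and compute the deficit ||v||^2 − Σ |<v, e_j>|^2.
Σ |<v, e_j>|^2 = 4833/185; ||v||^2 = 27; deficit = 162/185

Write each e_j = u_j / sqrt(<u_j, u_j>) where u_j is the displayed integer vector. Then <v, e_j> = <v, u_j> / sqrt(<u_j, u_j>), so |<v, e_j>|^2 = <v, u_j>^2 / <u_j, u_j>.
Coefficients: <v, e_1> = -6/sqrt(5), <v, e_2> = 57/sqrt(205), <v, e_3> = -216/sqrt(15170).
Square and sum: Σ |<v, e_j>|^2 = 4833/185.
Compute ||v||^2 = v·v = 27.
Deficit = 27 − 4833/185 = 162/185 ≥ 0, confirming Bessel's inequality. (The deficit equals ||v − Σ <v,e_j> e_j||^2, the squared distance from v to span{e_j}.)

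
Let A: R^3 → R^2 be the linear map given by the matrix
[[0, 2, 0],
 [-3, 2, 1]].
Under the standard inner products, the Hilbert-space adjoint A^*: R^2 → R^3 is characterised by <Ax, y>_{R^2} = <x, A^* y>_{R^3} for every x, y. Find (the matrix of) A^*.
A^* = A^T =
[[0, -3],
 [2, 2],
 [0, 1]]

For real matrices with standard dot products, the defining identity <Ax, y> = <x, A^* y> gives (Ax)^T y = x^T (A^*) y, i.e. x^T A^T y = x^T (A^*) y. Since this holds for all x, y, we must have A^* = A^T. Therefore
A^* =
[[0, -3],
 [2, 2],
 [0, 1]].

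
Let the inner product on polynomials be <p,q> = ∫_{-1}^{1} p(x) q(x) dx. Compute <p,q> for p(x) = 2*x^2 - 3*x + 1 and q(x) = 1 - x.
<p,q> = 16/3

Expand the product: p(x)·q(x) = -2*x^3 + 5*x^2 - 4*x + 1.
∫_{-1}^{1} of each monomial x^k gives [2/(k+1) if k even, 0 if k odd]. Integrating term-by-term (or equivalently evaluating the antiderivative F(x) = -x^4/2 + 5*x^3/3 - 2*x^2 + x at the endpoints):
  F(1) − F(−1) = 1/6 − (-31/6) = 16/3.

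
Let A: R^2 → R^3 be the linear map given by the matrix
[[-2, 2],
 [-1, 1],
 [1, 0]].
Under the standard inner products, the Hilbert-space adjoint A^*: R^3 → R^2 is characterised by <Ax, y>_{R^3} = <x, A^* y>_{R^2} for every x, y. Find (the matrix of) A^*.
A^* = A^T =
[[-2, -1, 1],
 [2, 1, 0]]

For real matrices with standard dot products, the defining identity <Ax, y> = <x, A^* y> gives (Ax)^T y = x^T (A^*) y, i.e. x^T A^T y = x^T (A^*) y. Since this holds for all x, y, we must have A^* = A^T. Therefore
A^* =
[[-2, -1, 1],
 [2, 1, 0]].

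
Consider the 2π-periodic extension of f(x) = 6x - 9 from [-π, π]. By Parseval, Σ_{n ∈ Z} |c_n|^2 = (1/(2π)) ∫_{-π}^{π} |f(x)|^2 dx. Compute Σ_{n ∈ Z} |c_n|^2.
Σ |c_n|^2 = 12π^2 + 81

Expand and integrate term by term over [-π, π]:
  ∫ (6x)^2 dx = 36·(2π^3/3); ∫ 2·6·(-9)·x dx = 0 (odd integrand); ∫ (-9)^2 dx = 81·2π.
So (1/(2π)) ∫_{-π}^{π} (6x - 9)^2 dx = 36π^2/3 + 81 = 12π^2 + 81.
Parseval ⇒ Σ |c_n|^2 = 12π^2 + 81.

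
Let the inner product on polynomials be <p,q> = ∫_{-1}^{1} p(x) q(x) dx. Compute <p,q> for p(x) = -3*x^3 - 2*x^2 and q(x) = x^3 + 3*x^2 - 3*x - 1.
<p,q> = 176/105

Expand the product: p(x)·q(x) = -3*x^6 - 11*x^5 + 3*x^4 + 9*x^3 + 2*x^2.
∫_{-1}^{1} of each monomial x^k gives [2/(k+1) if k even, 0 if k odd]. Integrating term-by-term (or equivalently evaluating the antiderivative F(x) = -3*x^7/7 - 11*x^6/6 + 3*x^5/5 + 9*x^4/4 + 2*x^3/3 at the endpoints):
  F(1) − F(−1) = 527/420 − (-59/140) = 176/105.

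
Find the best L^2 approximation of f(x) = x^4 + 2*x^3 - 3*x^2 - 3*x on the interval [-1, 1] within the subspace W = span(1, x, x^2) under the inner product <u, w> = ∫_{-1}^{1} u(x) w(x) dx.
g(x) = -15*x^2/7 - 9*x/5 - 3/35

The best approximation g ∈ W is the orthogonal projection of f onto W. Writing g = a_0 + a_1 x + a_2 x^2, the coefficients solve the normal equations G · a = b where
  G_{ij} = <φ_i, φ_j> and b_i = <f, φ_i>, with φ_0 = 1, φ_1 = x, φ_2 = x^2.
G =
  [2, 0, 2/3]
  [0, 2/3, 0]
  [2/3, 0, 2/5],
b = (-8/5, -6/5, -32/35).
Solving gives a_0 = -3/35, a_1 = -9/5, a_2 = -15/7, so
  g(x) = -15*x^2/7 - 9*x/5 - 3/35.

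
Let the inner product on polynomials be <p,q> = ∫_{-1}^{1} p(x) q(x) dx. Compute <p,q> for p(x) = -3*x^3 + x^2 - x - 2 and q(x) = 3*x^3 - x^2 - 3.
<p,q> = 752/105

Expand the product: p(x)·q(x) = -9*x^6 + 6*x^5 - 4*x^4 + 4*x^3 - x^2 + 3*x + 6.
∫_{-1}^{1} of each monomial x^k gives [2/(k+1) if k even, 0 if k odd]. Integrating term-by-term (or equivalently evaluating the antiderivative F(x) = -9*x^7/7 + x^6 - 4*x^5/5 + x^4 - x^3/3 + 3*x^2/2 + 6*x at the endpoints):
  F(1) − F(−1) = 1487/210 − (-17/210) = 752/105.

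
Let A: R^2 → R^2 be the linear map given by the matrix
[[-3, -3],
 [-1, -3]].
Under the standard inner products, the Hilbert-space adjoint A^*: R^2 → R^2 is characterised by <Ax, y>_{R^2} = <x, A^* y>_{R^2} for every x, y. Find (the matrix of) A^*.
A^* = A^T =
[[-3, -1],
 [-3, -3]]

For real matrices with standard dot products, the defining identity <Ax, y> = <x, A^* y> gives (Ax)^T y = x^T (A^*) y, i.e. x^T A^T y = x^T (A^*) y. Since this holds for all x, y, we must have A^* = A^T. Therefore
A^* =
[[-3, -1],
 [-3, -3]].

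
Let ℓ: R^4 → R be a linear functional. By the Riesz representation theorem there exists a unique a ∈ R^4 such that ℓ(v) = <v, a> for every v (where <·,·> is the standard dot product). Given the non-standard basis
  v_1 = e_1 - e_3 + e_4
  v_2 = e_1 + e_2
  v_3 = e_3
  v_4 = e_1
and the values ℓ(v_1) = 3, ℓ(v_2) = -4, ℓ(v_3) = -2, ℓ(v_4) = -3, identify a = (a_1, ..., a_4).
a = (-3, -1, -2, 4)

Write a = (a_1, ..., a_4) in the standard basis. For each basis vector v_i, ℓ(v_i) = <v_i, a> is a linear equation in the a_j's. Collect the n equations into a matrix system V a = ℓ, where row i of V is v_i (expressed in the standard basis). Since V is invertible (lower-triangular with 1s on the diagonal, up to permutation), solve by back-substitution:
  V =
[[1, 0, -1, 1],
 [1, 1, 0, 0],
 [0, 0, 1, 0],
 [1, 0, 0, 0]]
  V a = (3, -4, -2, -3)
Solving gives a = (-3, -1, -2, 4).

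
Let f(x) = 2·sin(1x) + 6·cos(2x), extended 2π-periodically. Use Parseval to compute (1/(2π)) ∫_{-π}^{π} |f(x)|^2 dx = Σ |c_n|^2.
Σ |c_n|^2 = 20

Expand |f|^2 and use orthogonality of {sin(nx), cos(mx)} on [-π, π]:
  ∫_{-π}^{π} sin(nx)^2 dx = π, ∫ cos(mx)^2 dx = π, and cross terms integrate to 0.
So ∫_{-π}^{π} f(x)^2 dx = 2^2 · π + 6^2 · π = (4 + 36)π.
Divide by 2π: (4 + 36)/2 = 20.
By Parseval, this equals Σ |c_n|^2.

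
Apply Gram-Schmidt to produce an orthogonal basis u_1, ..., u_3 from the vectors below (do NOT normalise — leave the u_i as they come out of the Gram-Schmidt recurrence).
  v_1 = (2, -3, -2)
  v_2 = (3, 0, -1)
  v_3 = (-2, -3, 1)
Orthogonal basis:
  u_1 = (2, -3, -2)
  u_2 = (35/17, 24/17, -1/17)
  u_3 = (45/106, -30/53, 135/106)

Apply the Gram-Schmidt recurrence
  u_1 = v_1
  u_i = v_i − Σ_{j<i} ((v_i · u_j) / (u_j · u_j)) · u_j.

Step by step this gives:
  u_1 = (2, -3, -2)
  u_2 = (35/17, 24/17, -1/17)
  u_3 = (45/106, -30/53, 135/106)

Orthogonality check:
  u_2 · u_1 = 0 (should be 0)
  u_3 · u_1 = 0 (should be 0)
  u_3 · u_2 = 0 (should be 0)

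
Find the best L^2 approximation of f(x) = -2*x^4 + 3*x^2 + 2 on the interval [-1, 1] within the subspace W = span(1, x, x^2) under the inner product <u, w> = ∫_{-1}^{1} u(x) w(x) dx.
g(x) = 9*x^2/7 + 76/35

The best approximation g ∈ W is the orthogonal projection of f onto W. Writing g = a_0 + a_1 x + a_2 x^2, the coefficients solve the normal equations G · a = b where
  G_{ij} = <φ_i, φ_j> and b_i = <f, φ_i>, with φ_0 = 1, φ_1 = x, φ_2 = x^2.
G =
  [2, 0, 2/3]
  [0, 2/3, 0]
  [2/3, 0, 2/5],
b = (26/5, 0, 206/105).
Solving gives a_0 = 76/35, a_1 = 0, a_2 = 9/7, so
  g(x) = 9*x^2/7 + 76/35.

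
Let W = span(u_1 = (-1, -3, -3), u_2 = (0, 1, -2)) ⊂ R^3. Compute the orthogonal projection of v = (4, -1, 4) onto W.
proj_W(v) = (19/43, -9/43, 189/43)

Set up U = [u_1 | ... | u_2] ∈ R^(3×2). The projector onto W = col(U) is P = U (U^T U)^(-1) U^T.
Compute U^T U =
  [19, 3]
  [3, 5],
and U^T v = (-13, -9).
Solve U^T U · c = U^T v for the coefficients: c = (-19/43, -66/43). The projection is proj_W(v) = U c.
Check: (v - proj_W(v)) · u_1 = 0  (should be 0).
Check: (v - proj_W(v)) · u_2 = 0  (should be 0).
Result: proj_W(v) = (19/43, -9/43, 189/43).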